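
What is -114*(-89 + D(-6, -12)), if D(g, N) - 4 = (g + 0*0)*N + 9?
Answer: 456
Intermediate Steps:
D(g, N) = 13 + N*g (D(g, N) = 4 + ((g + 0*0)*N + 9) = 4 + ((g + 0)*N + 9) = 4 + (g*N + 9) = 4 + (N*g + 9) = 4 + (9 + N*g) = 13 + N*g)
-114*(-89 + D(-6, -12)) = -114*(-89 + (13 - 12*(-6))) = -114*(-89 + (13 + 72)) = -114*(-89 + 85) = -114*(-4) = 456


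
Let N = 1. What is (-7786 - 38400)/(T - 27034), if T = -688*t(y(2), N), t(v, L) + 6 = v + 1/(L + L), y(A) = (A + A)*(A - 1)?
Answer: 23093/13001 ≈ 1.7762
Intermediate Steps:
y(A) = 2*A*(-1 + A) (y(A) = (2*A)*(-1 + A) = 2*A*(-1 + A))
t(v, L) = -6 + v + 1/(2*L) (t(v, L) = -6 + (v + 1/(L + L)) = -6 + (v + 1/(2*L)) = -6 + v + 1/(2*L))
T = 1032 (T = -688*(-6 + 2*2*(-1 + 2) + (½)/1) = -688*(-6 + 2*2*1 + (½)*1) = -688*(-6 + 4 + ½) = -688*(-3/2) = 1032)
(-7786 - 38400)/(T - 27034) = (-7786 - 38400)/(1032 - 27034) = -46186/(-26002) = -46186*(-1/26002) = 23093/13001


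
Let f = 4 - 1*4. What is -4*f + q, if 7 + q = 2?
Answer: -5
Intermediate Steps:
q = -5 (q = -7 + 2 = -5)
f = 0 (f = 4 - 4 = 0)
-4*f + q = -4*0 - 5 = 0 - 5 = -5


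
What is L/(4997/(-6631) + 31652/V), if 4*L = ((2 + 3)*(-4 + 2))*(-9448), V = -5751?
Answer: -47407678380/12559061 ≈ -3774.8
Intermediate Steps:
L = 23620 (L = (((2 + 3)*(-4 + 2))*(-9448))/4 = ((5*(-2))*(-9448))/4 = (-10*(-9448))/4 = (¼)*94480 = 23620)
L/(4997/(-6631) + 31652/V) = 23620/(4997/(-6631) + 31652/(-5751)) = 23620/(4997*(-1/6631) + 31652*(-1/5751)) = 23620/(-263/349 - 31652/5751) = 23620/(-12559061/2007099) = 23620*(-2007099/12559061) = -47407678380/12559061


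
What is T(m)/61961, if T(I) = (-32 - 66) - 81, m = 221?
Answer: -179/61961 ≈ -0.0028889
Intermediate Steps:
T(I) = -179 (T(I) = -98 - 81 = -179)
T(m)/61961 = -179/61961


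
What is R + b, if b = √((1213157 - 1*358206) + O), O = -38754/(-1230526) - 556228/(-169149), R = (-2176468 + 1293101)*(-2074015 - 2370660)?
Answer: 3926279220725 + √9259837764561868136374134138/104071121187 ≈ 3.9263e+12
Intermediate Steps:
R = 3926279220725 (R = -883367*(-4444675) = 3926279220725)
O = 345504108137/104071121187 (O = -38754*(-1/1230526) - 556228*(-1/169149) = 19377/615263 + 556228/169149 = 345504108137/104071121187 ≈ 3.3199)
b = √9259837764561868136374134138/104071121187 (b = √((1213157 - 1*358206) + 345504108137/104071121187) = √((1213157 - 358206) + 345504108137/104071121187) = √(854951 + 345504108137/104071121187) = √(88976054634054974/104071121187) = √9259837764561868136374134138/104071121187 ≈ 924.64)
R + b = 3926279220725 + √9259837764561868136374134138/104071121187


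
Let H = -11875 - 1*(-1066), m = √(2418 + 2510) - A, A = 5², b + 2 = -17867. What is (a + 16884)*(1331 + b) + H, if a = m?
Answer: -278824951 - 132304*√77 ≈ -2.7999e+8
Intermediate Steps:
b = -17869 (b = -2 - 17867 = -17869)
A = 25
m = -25 + 8*√77 (m = √(2418 + 2510) - 1*25 = √4928 - 25 = 8*√77 - 25 = -25 + 8*√77 ≈ 45.200)
a = -25 + 8*√77 ≈ 45.200
H = -10809 (H = -11875 + 1066 = -10809)
(a + 16884)*(1331 + b) + H = ((-25 + 8*√77) + 16884)*(1331 - 17869) - 10809 = (16859 + 8*√77)*(-16538) - 10809 = (-278814142 - 132304*√77) - 10809 = -278824951 - 132304*√77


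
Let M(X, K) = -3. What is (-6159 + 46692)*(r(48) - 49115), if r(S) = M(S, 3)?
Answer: -1990899894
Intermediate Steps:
r(S) = -3
(-6159 + 46692)*(r(48) - 49115) = (-6159 + 46692)*(-3 - 49115) = 40533*(-49118) = -1990899894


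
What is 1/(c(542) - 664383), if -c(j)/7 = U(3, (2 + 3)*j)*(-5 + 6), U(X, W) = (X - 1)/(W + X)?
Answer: -2713/1802471093 ≈ -1.5052e-6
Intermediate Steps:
U(X, W) = (-1 + X)/(W + X)
c(j) = -14/(3 + 5*j) (c(j) = -7*(-1 + 3)/((2 + 3)*j + 3)*(-5 + 6) = -7*2/(5*j + 3) = -7*2/(3 + 5*j) = -14/(3 + 5*j))
1/(c(542) - 664383) = 1/(-14/(3 + 5*542) - 664383) = 1/(-14/(3 + 2710) - 664383) = 1/(-14/2713 - 664383) = 1/(-1802471093/2713) = -2713/1802471093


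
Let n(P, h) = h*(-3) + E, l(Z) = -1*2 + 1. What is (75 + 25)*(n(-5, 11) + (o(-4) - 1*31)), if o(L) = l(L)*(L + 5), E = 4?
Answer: -6100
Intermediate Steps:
l(Z) = -1 (l(Z) = -2 + 1 = -1)
n(P, h) = 4 - 3*h (n(P, h) = h*(-3) + 4 = -3*h + 4 = 4 - 3*h)
o(L) = -5 - L (o(L) = -(L + 5) = -(5 + L) = -5 - L)
(75 + 25)*(n(-5, 11) + (o(-4) - 1*31)) = (75 + 25)*((4 - 3*11) + ((-5 - 1*(-4)) - 1*31)) = 100*((4 - 33) + ((-5 + 4) - 31)) = 100*(-29 + (-1 - 31)) = 100*(-29 - 32) = 100*(-61) = -6100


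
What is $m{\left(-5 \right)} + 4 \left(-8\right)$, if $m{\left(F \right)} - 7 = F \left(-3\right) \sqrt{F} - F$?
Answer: $-20 + 15 i \sqrt{5} \approx -20.0 + 33.541 i$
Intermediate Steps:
$m{\left(F \right)} = 7 - F - 3 F^{\frac{3}{2}}$ ($m{\left(F \right)} = 7 + \left(F \left(-3\right) \sqrt{F} - F\right) = 7 + \left(- 3 F \sqrt{F} - F\right) = 7 - \left(F + 3 F^{\frac{3}{2}}\right) = 7 - F - 3 F^{\frac{3}{2}}$)
$m{\left(-5 \right)} + 4 \left(-8\right) = \left(7 - -5 - 3 \left(-5\right)^{\frac{3}{2}}\right) + 4 \left(-8\right) = \left(7 + 5 - 3 \left(- 5 i \sqrt{5}\right)\right) - 32 = \left(7 + 5 + 15 i \sqrt{5}\right) - 32 = \left(12 + 15 i \sqrt{5}\right) - 32 = -20 + 15 i \sqrt{5}$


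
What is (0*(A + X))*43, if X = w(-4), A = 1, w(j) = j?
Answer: 0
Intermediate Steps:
X = -4
(0*(A + X))*43 = (0*(1 - 4))*43 = (0*(-3))*43 = 0*43 = 0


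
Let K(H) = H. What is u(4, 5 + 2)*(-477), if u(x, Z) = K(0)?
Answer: 0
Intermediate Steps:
u(x, Z) = 0
u(4, 5 + 2)*(-477) = 0*(-477) = 0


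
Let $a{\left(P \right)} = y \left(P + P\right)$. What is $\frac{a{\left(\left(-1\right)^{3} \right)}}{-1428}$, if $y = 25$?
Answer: $\frac{25}{714} \approx 0.035014$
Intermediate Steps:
$a{\left(P \right)} = 50 P$ ($a{\left(P \right)} = 25 \left(P + P\right) = 25 \cdot 2 P = 50 P$)
$\frac{a{\left(\left(-1\right)^{3} \right)}}{-1428} = \frac{50 \left(-1\right)^{3}}{-1428} = 50 \left(-1\right) \left(- \frac{1}{1428}\right) = \left(-50\right) \left(- \frac{1}{1428}\right) = \frac{25}{714}$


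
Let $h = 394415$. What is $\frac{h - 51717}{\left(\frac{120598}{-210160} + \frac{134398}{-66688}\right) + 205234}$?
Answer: $\frac{150092621941120}{89885906999863} \approx 1.6698$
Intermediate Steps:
$\frac{h - 51717}{\left(\frac{120598}{-210160} + \frac{134398}{-66688}\right) + 205234} = \frac{394415 - 51717}{\left(\frac{120598}{-210160} + \frac{134398}{-66688}\right) + 205234} = \frac{342698}{\left(120598 \left(- \frac{1}{210160}\right) + 134398 \left(- \frac{1}{66688}\right)\right) + 205234} = \frac{342698}{\left(- \frac{60299}{105080} - \frac{67199}{33344}\right) + 205234} = \frac{342698}{- \frac{1133985097}{437973440} + 205234} = \frac{342698}{\frac{89885906999863}{437973440}} = 342698 \cdot \frac{437973440}{89885906999863} = \frac{150092621941120}{89885906999863}$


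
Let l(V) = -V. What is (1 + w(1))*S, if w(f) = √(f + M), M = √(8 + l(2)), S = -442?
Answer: -442 - 442*√(1 + √6) ≈ -1262.9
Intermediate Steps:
M = √6 (M = √(8 - 1*2) = √(8 - 2) = √6 ≈ 2.4495)
w(f) = √(f + √6)
(1 + w(1))*S = (1 + √(1 + √6))*(-442) = -442 - 442*√(1 + √6)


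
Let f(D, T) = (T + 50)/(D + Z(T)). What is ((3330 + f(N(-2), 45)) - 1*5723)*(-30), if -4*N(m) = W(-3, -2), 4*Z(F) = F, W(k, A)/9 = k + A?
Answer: 214990/3 ≈ 71663.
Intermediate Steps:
W(k, A) = 9*A + 9*k (W(k, A) = 9*(k + A) = 9*(A + k) = 9*A + 9*k)
Z(F) = F/4
N(m) = 45/4 (N(m) = -(9*(-2) + 9*(-3))/4 = -(-18 - 27)/4 = -¼*(-45) = 45/4)
f(D, T) = (50 + T)/(D + T/4) (f(D, T) = (T + 50)/(D + T/4) = (50 + T)/(D + T/4))
((3330 + f(N(-2), 45)) - 1*5723)*(-30) = ((3330 + 4*(50 + 45)/(45 + 4*(45/4))) - 1*5723)*(-30) = ((3330 + 4*95/(45 + 45)) - 5723)*(-30) = ((3330 + 4*95/90) - 5723)*(-30) = ((3330 + 4*(1/90)*95) - 5723)*(-30) = ((3330 + 38/9) - 5723)*(-30) = (30008/9 - 5723)*(-30) = -21499/9*(-30) = 214990/3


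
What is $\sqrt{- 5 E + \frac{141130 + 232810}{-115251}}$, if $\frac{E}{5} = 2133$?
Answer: $\frac{i \sqrt{708348033737265}}{115251} \approx 230.93 i$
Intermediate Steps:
$E = 10665$ ($E = 5 \cdot 2133 = 10665$)
$\sqrt{- 5 E + \frac{141130 + 232810}{-115251}} = \sqrt{\left(-5\right) 10665 + \frac{141130 + 232810}{-115251}} = \sqrt{-53325 + 373940 \left(- \frac{1}{115251}\right)} = \sqrt{-53325 - \frac{373940}{115251}} = \sqrt{- \frac{6146133515}{115251}} = \frac{i \sqrt{708348033737265}}{115251}$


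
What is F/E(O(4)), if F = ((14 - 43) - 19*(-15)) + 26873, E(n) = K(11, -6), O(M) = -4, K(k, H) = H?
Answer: -9043/2 ≈ -4521.5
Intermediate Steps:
E(n) = -6
F = 27129 (F = (-29 + 285) + 26873 = 256 + 26873 = 27129)
F/E(O(4)) = 27129/(-6) = 27129*(-⅙) = -9043/2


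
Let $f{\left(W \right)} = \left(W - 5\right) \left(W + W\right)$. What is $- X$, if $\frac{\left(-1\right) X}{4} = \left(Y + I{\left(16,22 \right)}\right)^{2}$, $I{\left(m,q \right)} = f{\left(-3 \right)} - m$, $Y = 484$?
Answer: $1065024$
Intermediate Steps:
$f{\left(W \right)} = 2 W \left(-5 + W\right)$ ($f{\left(W \right)} = \left(-5 + W\right) 2 W = 2 W \left(-5 + W\right)$)
$I{\left(m,q \right)} = 48 - m$ ($I{\left(m,q \right)} = 2 \left(-3\right) \left(-5 - 3\right) - m = 2 \left(-3\right) \left(-8\right) - m = 48 - m$)
$X = -1065024$ ($X = - 4 \left(484 + \left(48 - 16\right)\right)^{2} = - 4 \left(484 + 32\right)^{2} = - 4 \cdot 516^{2} = \left(-4\right) 266256 = -1065024$)
$- X = \left(-1\right) \left(-1065024\right) = 1065024$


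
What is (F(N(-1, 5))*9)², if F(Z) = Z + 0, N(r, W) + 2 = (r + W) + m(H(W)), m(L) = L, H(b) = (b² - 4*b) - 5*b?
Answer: 26244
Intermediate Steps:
H(b) = b² - 9*b
N(r, W) = -2 + W + r + W*(-9 + W) (N(r, W) = -2 + ((r + W) + W*(-9 + W)) = -2 + ((W + r) + W*(-9 + W)) = -2 + (W + r + W*(-9 + W)) = -2 + W + r + W*(-9 + W))
F(Z) = Z
(F(N(-1, 5))*9)² = ((-2 + 5 - 1 + 5*(-9 + 5))*9)² = ((-2 + 5 - 1 + 5*(-4))*9)² = ((-2 + 5 - 1 - 20)*9)² = (-18*9)² = (-162)² = 26244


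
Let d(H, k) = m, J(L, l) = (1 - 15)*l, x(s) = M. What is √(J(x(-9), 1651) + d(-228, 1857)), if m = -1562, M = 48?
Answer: 2*I*√6169 ≈ 157.09*I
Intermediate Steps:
x(s) = 48
J(L, l) = -14*l
d(H, k) = -1562
√(J(x(-9), 1651) + d(-228, 1857)) = √(-14*1651 - 1562) = √(-23114 - 1562) = √(-24676) = 2*I*√6169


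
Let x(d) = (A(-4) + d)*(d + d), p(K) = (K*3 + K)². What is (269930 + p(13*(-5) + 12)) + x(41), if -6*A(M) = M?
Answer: 954872/3 ≈ 3.1829e+5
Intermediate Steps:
A(M) = -M/6
p(K) = 16*K² (p(K) = (3*K + K)² = (4*K)² = 16*K²)
x(d) = 2*d*(⅔ + d) (x(d) = (-⅙*(-4) + d)*(d + d) = (⅔ + d)*(2*d) = 2*d*(⅔ + d))
(269930 + p(13*(-5) + 12)) + x(41) = (269930 + 16*(13*(-5) + 12)²) + (⅔)*41*(2 + 3*41) = (269930 + 16*(-65 + 12)²) + (⅔)*41*(2 + 123) = (269930 + 16*(-53)²) + (⅔)*41*125 = (269930 + 16*2809) + 10250/3 = (269930 + 44944) + 10250/3 = 314874 + 10250/3 = 954872/3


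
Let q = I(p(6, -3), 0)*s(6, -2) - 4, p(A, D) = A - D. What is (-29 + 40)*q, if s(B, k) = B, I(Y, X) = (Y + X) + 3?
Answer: 748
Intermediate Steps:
I(Y, X) = 3 + X + Y (I(Y, X) = (X + Y) + 3 = 3 + X + Y)
q = 68 (q = (3 + 0 + (6 - 1*(-3)))*6 - 4 = (3 + 0 + (6 + 3))*6 - 4 = (3 + 0 + 9)*6 - 4 = 12*6 - 4 = 72 - 4 = 68)
(-29 + 40)*q = (-29 + 40)*68 = 11*68 = 748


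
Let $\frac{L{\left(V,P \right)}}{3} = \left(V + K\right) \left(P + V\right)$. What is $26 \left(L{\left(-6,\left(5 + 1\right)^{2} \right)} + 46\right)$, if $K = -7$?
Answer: $-29224$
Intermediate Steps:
$L{\left(V,P \right)} = 3 \left(-7 + V\right) \left(P + V\right)$ ($L{\left(V,P \right)} = 3 \left(V - 7\right) \left(P + V\right) = 3 \left(-7 + V\right) \left(P + V\right)$)
$26 \left(L{\left(-6,\left(5 + 1\right)^{2} \right)} + 46\right) = 26 \left(\left(- 21 \left(5 + 1\right)^{2} - -126 + 3 \left(-6\right)^{2} + 3 \left(5 + 1\right)^{2} \left(-6\right)\right) + 46\right) = 26 \left(\left(- 21 \cdot 6^{2} + 126 + 3 \cdot 36 + 3 \cdot 6^{2} \left(-6\right)\right) + 46\right) = 26 \left(\left(\left(-21\right) 36 + 126 + 108 + 3 \cdot 36 \left(-6\right)\right) + 46\right) = 26 \left(\left(-756 + 126 + 108 - 648\right) + 46\right) = 26 \left(-1170 + 46\right) = 26 \left(-1124\right) = -29224$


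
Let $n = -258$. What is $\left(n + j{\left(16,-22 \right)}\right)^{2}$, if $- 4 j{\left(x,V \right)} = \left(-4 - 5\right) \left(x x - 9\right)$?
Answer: $\frac{1418481}{16} \approx 88655.0$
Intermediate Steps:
$j{\left(x,V \right)} = - \frac{81}{4} + \frac{9 x^{2}}{4}$ ($j{\left(x,V \right)} = - \frac{\left(-4 - 5\right) \left(x x - 9\right)}{4} = - \frac{\left(-9\right) \left(x^{2} - 9\right)}{4} = - \frac{\left(-9\right) \left(-9 + x^{2}\right)}{4} = - \frac{81 - 9 x^{2}}{4} = - \frac{81}{4} + \frac{9 x^{2}}{4}$)
$\left(n + j{\left(16,-22 \right)}\right)^{2} = \left(-258 - \left(\frac{81}{4} - \frac{9 \cdot 16^{2}}{4}\right)\right)^{2} = \left(-258 + \left(- \frac{81}{4} + \frac{9}{4} \cdot 256\right)\right)^{2} = \left(-258 + \left(- \frac{81}{4} + 576\right)\right)^{2} = \left(-258 + \frac{2223}{4}\right)^{2} = \left(\frac{1191}{4}\right)^{2} = \frac{1418481}{16}$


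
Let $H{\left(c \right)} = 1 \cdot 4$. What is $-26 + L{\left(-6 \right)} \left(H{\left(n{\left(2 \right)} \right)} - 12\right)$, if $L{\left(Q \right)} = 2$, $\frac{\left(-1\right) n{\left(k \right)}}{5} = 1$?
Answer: $-42$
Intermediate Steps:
$n{\left(k \right)} = -5$ ($n{\left(k \right)} = \left(-5\right) 1 = -5$)
$H{\left(c \right)} = 4$
$-26 + L{\left(-6 \right)} \left(H{\left(n{\left(2 \right)} \right)} - 12\right) = -26 + 2 \left(4 - 12\right) = -26 + 2 \left(-8\right) = -26 - 16 = -42$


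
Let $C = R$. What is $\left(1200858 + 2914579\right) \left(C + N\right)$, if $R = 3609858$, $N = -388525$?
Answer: $13257193017521$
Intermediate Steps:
$C = 3609858$
$\left(1200858 + 2914579\right) \left(C + N\right) = \left(1200858 + 2914579\right) \left(3609858 - 388525\right) = 4115437 \cdot 3221333 = 13257193017521$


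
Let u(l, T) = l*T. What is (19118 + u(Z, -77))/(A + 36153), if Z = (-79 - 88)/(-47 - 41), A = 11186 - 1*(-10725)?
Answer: 151775/464512 ≈ 0.32674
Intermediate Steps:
A = 21911 (A = 11186 + 10725 = 21911)
Z = 167/88 (Z = -167/(-88) = -167*(-1/88) = 167/88 ≈ 1.8977)
u(l, T) = T*l
(19118 + u(Z, -77))/(A + 36153) = (19118 - 77*167/88)/(21911 + 36153) = (19118 - 1169/8)/58064 = (151775/8)*(1/58064) = 151775/464512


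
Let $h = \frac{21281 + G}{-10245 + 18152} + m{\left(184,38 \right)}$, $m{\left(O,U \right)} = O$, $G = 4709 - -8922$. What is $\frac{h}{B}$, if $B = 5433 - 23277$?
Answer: $- \frac{124150}{11757709} \approx -0.010559$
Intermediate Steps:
$G = 13631$ ($G = 4709 + 8922 = 13631$)
$h = \frac{1489800}{7907}$ ($h = \frac{21281 + 13631}{-10245 + 18152} + 184 = \frac{34912}{7907} + 184 = \frac{1489800}{7907} \approx 188.42$)
$B = -17844$
$\frac{h}{B} = \frac{1489800}{7907 \left(-17844\right)} = \frac{1489800}{7907} \left(- \frac{1}{17844}\right) = - \frac{124150}{11757709}$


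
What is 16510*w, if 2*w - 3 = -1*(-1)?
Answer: 33020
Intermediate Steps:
w = 2 (w = 3/2 + (-1*(-1))/2 = 3/2 + (½)*1 = 3/2 + ½ = 2)
16510*w = 16510*2 = 33020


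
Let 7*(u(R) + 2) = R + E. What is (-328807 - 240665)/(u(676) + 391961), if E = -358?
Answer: -1328768/914677 ≈ -1.4527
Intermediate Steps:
u(R) = -372/7 + R/7 (u(R) = -2 + (R - 358)/7 = -2 + (-358 + R)/7 = -2 + (-358/7 + R/7) = -372/7 + R/7)
(-328807 - 240665)/(u(676) + 391961) = (-328807 - 240665)/((-372/7 + (⅐)*676) + 391961) = -569472/((-372/7 + 676/7) + 391961) = -569472/(304/7 + 391961) = -569472/2744031/7 = -569472*7/2744031 = -1328768/914677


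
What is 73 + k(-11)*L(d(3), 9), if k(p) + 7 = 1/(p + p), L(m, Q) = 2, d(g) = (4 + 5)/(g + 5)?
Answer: 648/11 ≈ 58.909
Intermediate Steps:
d(g) = 9/(5 + g)
k(p) = -7 + 1/(2*p) (k(p) = -7 + 1/(p + p) = -7 + 1/(2*p))
73 + k(-11)*L(d(3), 9) = 73 + (-7 + (1/2)/(-11))*2 = 73 + (-7 + (1/2)*(-1/11))*2 = 73 + (-7 - 1/22)*2 = 73 - 155/22*2 = 73 - 155/11 = 648/11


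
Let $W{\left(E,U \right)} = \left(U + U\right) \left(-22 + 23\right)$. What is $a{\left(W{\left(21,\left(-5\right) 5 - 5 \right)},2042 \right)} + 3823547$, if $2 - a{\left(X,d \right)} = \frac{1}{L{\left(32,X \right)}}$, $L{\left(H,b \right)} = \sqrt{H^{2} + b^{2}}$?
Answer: $\frac{260001331}{68} \approx 3.8235 \cdot 10^{6}$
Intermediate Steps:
$W{\left(E,U \right)} = 2 U$ ($W{\left(E,U \right)} = 2 U 1 = 2 U$)
$a{\left(X,d \right)} = 2 - \frac{1}{\sqrt{1024 + X^{2}}}$ ($a{\left(X,d \right)} = 2 - \frac{1}{\sqrt{32^{2} + X^{2}}} = 2 - \frac{1}{\sqrt{1024 + X^{2}}}$)
$a{\left(W{\left(21,\left(-5\right) 5 - 5 \right)},2042 \right)} + 3823547 = \left(2 - \frac{1}{\sqrt{1024 + \left(2 \left(\left(-5\right) 5 - 5\right)\right)^{2}}}\right) + 3823547 = \left(2 - \frac{1}{\sqrt{1024 + \left(2 \left(-25 - 5\right)\right)^{2}}}\right) + 3823547 = \left(2 - \frac{1}{\sqrt{1024 + \left(2 \left(-30\right)\right)^{2}}}\right) + 3823547 = \left(2 - \frac{1}{\sqrt{1024 + \left(-60\right)^{2}}}\right) + 3823547 = \left(2 - \frac{1}{\sqrt{1024 + 3600}}\right) + 3823547 = \left(2 - \frac{1}{\sqrt{4624}}\right) + 3823547 = \left(2 - \frac{1}{68}\right) + 3823547 = \frac{135}{68} + 3823547 = \frac{260001331}{68}$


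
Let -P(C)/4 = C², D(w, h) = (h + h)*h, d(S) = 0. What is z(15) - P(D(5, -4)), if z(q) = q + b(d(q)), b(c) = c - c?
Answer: 4111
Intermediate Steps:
b(c) = 0
D(w, h) = 2*h² (D(w, h) = (2*h)*h = 2*h²)
z(q) = q (z(q) = q + 0 = q)
P(C) = -4*C²
z(15) - P(D(5, -4)) = 15 - (-4)*(2*(-4)²)² = 15 - (-4)*(2*16)² = 15 - (-4)*32² = 15 - (-4)*1024 = 15 - 1*(-4096) = 15 + 4096 = 4111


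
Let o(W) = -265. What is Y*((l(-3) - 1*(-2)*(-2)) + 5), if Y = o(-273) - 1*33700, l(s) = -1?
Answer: 0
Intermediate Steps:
Y = -33965 (Y = -265 - 1*33700 = -265 - 33700 = -33965)
Y*((l(-3) - 1*(-2)*(-2)) + 5) = -33965*((-1 - 1*(-2)*(-2)) + 5) = -33965*((-1 + 2*(-2)) + 5) = -33965*((-1 - 4) + 5) = -33965*(-5 + 5) = -33965*0 = 0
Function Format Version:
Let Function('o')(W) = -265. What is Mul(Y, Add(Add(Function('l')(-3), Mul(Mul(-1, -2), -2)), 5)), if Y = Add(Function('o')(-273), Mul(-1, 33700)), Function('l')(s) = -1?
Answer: 0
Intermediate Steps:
Y = -33965 (Y = Add(-265, Mul(-1, 33700)) = Add(-265, -33700) = -33965)
Mul(Y, Add(Add(Function('l')(-3), Mul(Mul(-1, -2), -2)), 5)) = Mul(-33965, Add(Add(-1, Mul(Mul(-1, -2), -2)), 5)) = Mul(-33965, Add(Add(-1, Mul(2, -2)), 5)) = Mul(-33965, Add(Add(-1, -4), 5)) = Mul(-33965, Add(-5, 5)) = Mul(-33965, 0) = 0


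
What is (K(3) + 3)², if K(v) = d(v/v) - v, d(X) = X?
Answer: 1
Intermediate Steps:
K(v) = 1 - v (K(v) = v/v - v = 1 - v)
(K(3) + 3)² = ((1 - 1*3) + 3)² = ((1 - 3) + 3)² = (-2 + 3)² = 1² = 1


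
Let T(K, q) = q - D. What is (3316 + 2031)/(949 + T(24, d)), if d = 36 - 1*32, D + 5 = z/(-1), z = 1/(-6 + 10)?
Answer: 21388/3833 ≈ 5.5800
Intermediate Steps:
z = 1/4 ≈ 0.25000
D = -21/4 (D = -5 + (1/4)/(-1) = -5 + (1/4)*(-1) = -5 - 1/4 = -21/4 ≈ -5.2500)
d = 4 (d = 36 - 32 = 4)
T(K, q) = 21/4 + q (T(K, q) = q - 1*(-21/4) = q + 21/4 = 21/4 + q)
(3316 + 2031)/(949 + T(24, d)) = (3316 + 2031)/(949 + (21/4 + 4)) = 5347/(949 + 37/4) = 5347/(3833/4) = 5347*(4/3833) = 21388/3833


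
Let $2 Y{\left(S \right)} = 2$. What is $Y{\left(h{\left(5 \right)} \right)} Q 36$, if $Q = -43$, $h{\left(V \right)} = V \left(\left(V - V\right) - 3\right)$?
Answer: $-1548$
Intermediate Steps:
$h{\left(V \right)} = - 3 V$ ($h{\left(V \right)} = V \left(0 - 3\right) = V \left(-3\right) = - 3 V$)
$Y{\left(S \right)} = 1$ ($Y{\left(S \right)} = \frac{1}{2} \cdot 2 = 1$)
$Y{\left(h{\left(5 \right)} \right)} Q 36 = 1 \left(-43\right) 36 = \left(-43\right) 36 = -1548$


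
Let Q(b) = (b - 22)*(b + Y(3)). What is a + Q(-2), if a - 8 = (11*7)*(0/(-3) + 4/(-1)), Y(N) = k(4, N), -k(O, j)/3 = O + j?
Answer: 252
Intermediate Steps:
k(O, j) = -3*O - 3*j (k(O, j) = -3*(O + j) = -3*O - 3*j)
Y(N) = -12 - 3*N (Y(N) = -3*4 - 3*N = -12 - 3*N)
a = -300 (a = 8 + (11*7)*(0/(-3) + 4/(-1)) = 8 + 77*(0*(-⅓) + 4*(-1)) = 8 + 77*(0 - 4) = 8 + 77*(-4) = 8 - 308 = -300)
Q(b) = (-22 + b)*(-21 + b) (Q(b) = (b - 22)*(b + (-12 - 3*3)) = (-22 + b)*(b + (-12 - 9)) = (-22 + b)*(b - 21) = (-22 + b)*(-21 + b))
a + Q(-2) = -300 + (462 + (-2)² - 43*(-2)) = -300 + (462 + 4 + 86) = -300 + 552 = 252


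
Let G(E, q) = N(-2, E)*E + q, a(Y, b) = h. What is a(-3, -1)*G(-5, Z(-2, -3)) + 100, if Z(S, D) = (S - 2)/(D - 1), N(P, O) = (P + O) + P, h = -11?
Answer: -406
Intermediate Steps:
a(Y, b) = -11
N(P, O) = O + 2*P (N(P, O) = (O + P) + P = O + 2*P)
Z(S, D) = (-2 + S)/(-1 + D)
G(E, q) = q + E*(-4 + E) (G(E, q) = (E + 2*(-2))*E + q = (E - 4)*E + q = (-4 + E)*E + q = E*(-4 + E) + q = q + E*(-4 + E))
a(-3, -1)*G(-5, Z(-2, -3)) + 100 = -11*((-2 - 2)/(-1 - 3) - 5*(-4 - 5)) + 100 = -11*(-4/(-4) - 5*(-9)) + 100 = -11*(-1/4*(-4) + 45) + 100 = -11*(1 + 45) + 100 = -11*46 + 100 = -506 + 100 = -406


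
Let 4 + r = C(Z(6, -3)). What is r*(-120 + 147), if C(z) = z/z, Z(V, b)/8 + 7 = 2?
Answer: -81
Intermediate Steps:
Z(V, b) = -40 (Z(V, b) = -56 + 8*2 = -56 + 16 = -40)
C(z) = 1
r = -3 (r = -4 + 1 = -3)
r*(-120 + 147) = -3*(-120 + 147) = -3*27 = -81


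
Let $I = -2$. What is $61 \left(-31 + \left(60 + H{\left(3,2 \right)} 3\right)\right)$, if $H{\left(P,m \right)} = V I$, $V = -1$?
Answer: $2135$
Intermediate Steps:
$H{\left(P,m \right)} = 2$ ($H{\left(P,m \right)} = \left(-1\right) \left(-2\right) = 2$)
$61 \left(-31 + \left(60 + H{\left(3,2 \right)} 3\right)\right) = 61 \left(-31 + \left(60 + 2 \cdot 3\right)\right) = 61 \left(-31 + \left(60 + 6\right)\right) = 61 \left(-31 + 66\right) = 61 \cdot 35 = 2135$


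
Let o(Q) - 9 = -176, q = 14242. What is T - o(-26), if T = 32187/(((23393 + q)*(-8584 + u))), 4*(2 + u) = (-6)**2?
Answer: 17968932926/107598465 ≈ 167.00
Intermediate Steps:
u = 7 (u = -2 + (1/4)*(-6)**2 = -2 + (1/4)*36 = -2 + 9 = 7)
o(Q) = -167 (o(Q) = 9 - 176 = -167)
T = -10729/107598465 (T = 32187/(((23393 + 14242)*(-8584 + 7))) = 32187/((37635*(-8577))) = 32187/(-322795395) = 32187*(-1/322795395) = -10729/107598465 ≈ -9.9713e-5)
T - o(-26) = -10729/107598465 - 1*(-167) = -10729/107598465 + 167 = 17968932926/107598465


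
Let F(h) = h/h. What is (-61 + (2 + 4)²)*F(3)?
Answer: -25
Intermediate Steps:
F(h) = 1
(-61 + (2 + 4)²)*F(3) = (-61 + (2 + 4)²)*1 = (-61 + 6²)*1 = (-61 + 36)*1 = -25*1 = -25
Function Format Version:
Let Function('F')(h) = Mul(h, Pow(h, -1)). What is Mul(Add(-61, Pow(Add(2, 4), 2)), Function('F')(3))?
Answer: -25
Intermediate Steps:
Function('F')(h) = 1
Mul(Add(-61, Pow(Add(2, 4), 2)), Function('F')(3)) = Mul(Add(-61, Pow(Add(2, 4), 2)), 1) = Mul(Add(-61, Pow(6, 2)), 1) = Mul(Add(-61, 36), 1) = Mul(-25, 1) = -25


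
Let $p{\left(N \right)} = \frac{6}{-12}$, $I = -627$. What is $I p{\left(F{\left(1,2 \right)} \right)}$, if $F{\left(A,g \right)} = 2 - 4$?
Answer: $\frac{627}{2} \approx 313.5$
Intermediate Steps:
$F{\left(A,g \right)} = -2$
$p{\left(N \right)} = - \frac{1}{2}$ ($p{\left(N \right)} = 6 \left(- \frac{1}{12}\right) = - \frac{1}{2}$)
$I p{\left(F{\left(1,2 \right)} \right)} = \left(-627\right) \left(- \frac{1}{2}\right) = \frac{627}{2}$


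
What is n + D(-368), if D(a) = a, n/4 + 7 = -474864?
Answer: -1899852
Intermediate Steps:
n = -1899484 (n = -28 + 4*(-474864) = -28 - 1899456 = -1899484)
n + D(-368) = -1899484 - 368 = -1899852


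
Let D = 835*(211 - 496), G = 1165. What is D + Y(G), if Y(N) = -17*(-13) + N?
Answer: -236589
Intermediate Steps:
Y(N) = 221 + N
D = -237975 (D = 835*(-285) = -237975)
D + Y(G) = -237975 + (221 + 1165) = -237975 + 1386 = -236589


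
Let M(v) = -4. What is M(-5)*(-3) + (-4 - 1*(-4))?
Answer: 12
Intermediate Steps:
M(-5)*(-3) + (-4 - 1*(-4)) = -4*(-3) + (-4 - 1*(-4)) = 12 + (-4 + 4) = 12 + 0 = 12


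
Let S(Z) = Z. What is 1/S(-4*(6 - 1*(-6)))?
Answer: -1/48 ≈ -0.020833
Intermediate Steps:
1/S(-4*(6 - 1*(-6))) = 1/(-4*(6 - 1*(-6))) = 1/(-4*(6 + 6)) = 1/(-4*12) = 1/(-48) = -1/48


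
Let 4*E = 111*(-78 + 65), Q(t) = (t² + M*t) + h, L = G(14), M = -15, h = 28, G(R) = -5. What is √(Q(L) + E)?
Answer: 7*I*√19/2 ≈ 15.256*I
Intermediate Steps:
L = -5
Q(t) = 28 + t² - 15*t (Q(t) = (t² - 15*t) + 28 = 28 + t² - 15*t)
E = -1443/4 (E = (111*(-78 + 65))/4 = (111*(-13))/4 = (¼)*(-1443) = -1443/4 ≈ -360.75)
√(Q(L) + E) = √((28 + (-5)² - 15*(-5)) - 1443/4) = √((28 + 25 + 75) - 1443/4) = √(128 - 1443/4) = √(-931/4) = 7*I*√19/2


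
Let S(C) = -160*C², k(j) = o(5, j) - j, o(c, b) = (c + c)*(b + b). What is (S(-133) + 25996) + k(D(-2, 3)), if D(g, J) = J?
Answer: -2804187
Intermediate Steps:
o(c, b) = 4*b*c (o(c, b) = (2*c)*(2*b) = 4*b*c)
k(j) = 19*j (k(j) = 4*j*5 - j = 20*j - j = 19*j)
(S(-133) + 25996) + k(D(-2, 3)) = (-160*(-133)² + 25996) + 19*3 = (-160*17689 + 25996) + 57 = (-2830240 + 25996) + 57 = -2804244 + 57 = -2804187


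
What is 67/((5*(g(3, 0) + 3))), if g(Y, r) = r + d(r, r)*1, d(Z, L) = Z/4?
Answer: 67/15 ≈ 4.4667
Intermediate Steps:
d(Z, L) = Z/4 (d(Z, L) = Z*(¼) = Z/4)
g(Y, r) = 5*r/4 (g(Y, r) = r + (r/4)*1 = r + r/4 = 5*r/4)
67/((5*(g(3, 0) + 3))) = 67/((5*((5/4)*0 + 3))) = 67/((5*(0 + 3))) = 67/((5*3)) = 67/15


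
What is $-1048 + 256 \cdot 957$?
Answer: $243944$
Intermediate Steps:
$-1048 + 256 \cdot 957 = -1048 + 244992 = 243944$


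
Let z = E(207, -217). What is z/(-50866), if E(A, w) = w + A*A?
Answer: -21316/25433 ≈ -0.83812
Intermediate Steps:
E(A, w) = w + A**2
z = 42632 (z = -217 + 207**2 = -217 + 42849 = 42632)
z/(-50866) = 42632/(-50866) = 42632*(-1/50866) = -21316/25433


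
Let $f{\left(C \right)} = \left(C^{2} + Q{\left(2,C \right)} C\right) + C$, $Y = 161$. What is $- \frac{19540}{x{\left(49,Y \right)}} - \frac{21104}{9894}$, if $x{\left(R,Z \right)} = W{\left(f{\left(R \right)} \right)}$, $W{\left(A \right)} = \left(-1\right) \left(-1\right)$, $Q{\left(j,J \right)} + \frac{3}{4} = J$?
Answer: $- \frac{96674932}{4947} \approx -19542.0$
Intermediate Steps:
$Q{\left(j,J \right)} = - \frac{3}{4} + J$
$f{\left(C \right)} = C + C^{2} + C \left(- \frac{3}{4} + C\right)$ ($f{\left(C \right)} = \left(C^{2} + \left(- \frac{3}{4} + C\right) C\right) + C = \left(C^{2} + C \left(- \frac{3}{4} + C\right)\right) + C = C + C^{2} + C \left(- \frac{3}{4} + C\right)$)
$W{\left(A \right)} = 1$
$x{\left(R,Z \right)} = 1$
$- \frac{19540}{x{\left(49,Y \right)}} - \frac{21104}{9894} = - \frac{19540}{1} - \frac{21104}{9894} = \left(-19540\right) 1 - \frac{10552}{4947} = -19540 - \frac{10552}{4947} = - \frac{96674932}{4947}$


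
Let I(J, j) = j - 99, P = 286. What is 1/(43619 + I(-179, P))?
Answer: 1/43806 ≈ 2.2828e-5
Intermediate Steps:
I(J, j) = -99 + j
1/(43619 + I(-179, P)) = 1/(43619 + (-99 + 286)) = 1/(43619 + 187) = 1/43806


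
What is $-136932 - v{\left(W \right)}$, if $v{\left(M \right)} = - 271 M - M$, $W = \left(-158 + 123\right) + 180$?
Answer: $-97492$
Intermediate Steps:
$W = 145$ ($W = -35 + 180 = 145$)
$v{\left(M \right)} = - 272 M$
$-136932 - v{\left(W \right)} = -136932 - \left(-272\right) 145 = -136932 - -39440 = -136932 + 39440 = -97492$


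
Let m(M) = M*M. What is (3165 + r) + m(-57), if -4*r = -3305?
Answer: 28961/4 ≈ 7240.3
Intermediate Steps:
r = 3305/4 (r = -¼*(-3305) = 3305/4 ≈ 826.25)
m(M) = M²
(3165 + r) + m(-57) = (3165 + 3305/4) + (-57)² = 15965/4 + 3249 = 28961/4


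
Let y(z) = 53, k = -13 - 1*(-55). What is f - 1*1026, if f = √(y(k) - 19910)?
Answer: -1026 + I*√19857 ≈ -1026.0 + 140.91*I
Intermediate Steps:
k = 42 (k = -13 + 55 = 42)
f = I*√19857 (f = √(53 - 19910) = √(-19857) = I*√19857 ≈ 140.91*I)
f - 1*1026 = I*√19857 - 1*1026 = I*√19857 - 1026 = -1026 + I*√19857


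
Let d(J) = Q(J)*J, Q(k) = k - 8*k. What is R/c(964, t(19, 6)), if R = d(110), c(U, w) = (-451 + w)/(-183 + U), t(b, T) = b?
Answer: 16537675/108 ≈ 1.5313e+5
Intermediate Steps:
Q(k) = -7*k
d(J) = -7*J² (d(J) = (-7*J)*J = -7*J²)
c(U, w) = (-451 + w)/(-183 + U)
R = -84700 (R = -7*110² = -7*12100 = -84700)
R/c(964, t(19, 6)) = -84700*(-183 + 964)/(-451 + 19) = -84700/(-432/781) = -84700*(-781/432) = 16537675/108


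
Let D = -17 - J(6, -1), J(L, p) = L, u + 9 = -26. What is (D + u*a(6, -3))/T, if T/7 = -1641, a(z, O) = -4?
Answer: -39/3829 ≈ -0.010185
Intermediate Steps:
u = -35 (u = -9 - 26 = -35)
T = -11487 (T = 7*(-1641) = -11487)
D = -23 (D = -17 - 1*6 = -17 - 6 = -23)
(D + u*a(6, -3))/T = (-23 - 35*(-4))/(-11487) = (-23 + 140)*(-1/11487) = 117*(-1/11487) = -39/3829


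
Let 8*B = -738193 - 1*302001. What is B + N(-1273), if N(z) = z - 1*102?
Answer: -525597/4 ≈ -1.3140e+5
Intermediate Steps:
N(z) = -102 + z (N(z) = z - 102 = -102 + z)
B = -520097/4 (B = (-738193 - 1*302001)/8 = (-738193 - 302001)/8 = (1/8)*(-1040194) = -520097/4 ≈ -1.3002e+5)
B + N(-1273) = -520097/4 + (-102 - 1273) = -520097/4 - 1375 = -525597/4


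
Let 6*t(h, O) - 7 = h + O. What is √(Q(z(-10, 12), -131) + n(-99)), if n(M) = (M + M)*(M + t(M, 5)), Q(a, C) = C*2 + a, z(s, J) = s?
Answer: 149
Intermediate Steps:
t(h, O) = 7/6 + O/6 + h/6 (t(h, O) = 7/6 + (h + O)/6 = 7/6 + (O + h)/6 = 7/6 + (O/6 + h/6) = 7/6 + O/6 + h/6)
Q(a, C) = a + 2*C (Q(a, C) = 2*C + a = a + 2*C)
n(M) = 2*M*(2 + 7*M/6) (n(M) = (M + M)*(M + (7/6 + (⅙)*5 + M/6)) = (2*M)*(M + (7/6 + ⅚ + M/6)) = (2*M)*(M + (2 + M/6)) = (2*M)*(2 + 7*M/6) = 2*M*(2 + 7*M/6))
√(Q(z(-10, 12), -131) + n(-99)) = √((-10 + 2*(-131)) + (⅓)*(-99)*(12 + 7*(-99))) = √((-10 - 262) + (⅓)*(-99)*(12 - 693)) = √(-272 + (⅓)*(-99)*(-681)) = √(-272 + 22473) = √22201 = 149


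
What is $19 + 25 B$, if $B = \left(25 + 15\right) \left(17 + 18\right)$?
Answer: $35019$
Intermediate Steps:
$B = 1400$ ($B = 40 \cdot 35 = 1400$)
$19 + 25 B = 19 + 25 \cdot 1400 = 19 + 35000 = 35019$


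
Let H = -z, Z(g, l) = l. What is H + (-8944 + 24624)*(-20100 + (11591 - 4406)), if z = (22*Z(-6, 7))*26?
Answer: -202511204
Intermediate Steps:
z = 4004 (z = (22*7)*26 = 154*26 = 4004)
H = -4004 (H = -1*4004 = -4004)
H + (-8944 + 24624)*(-20100 + (11591 - 4406)) = -4004 + (-8944 + 24624)*(-20100 + (11591 - 4406)) = -4004 + 15680*(-20100 + 7185) = -4004 + 15680*(-12915) = -4004 - 202507200 = -202511204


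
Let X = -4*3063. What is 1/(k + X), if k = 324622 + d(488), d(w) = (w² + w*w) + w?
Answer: 1/789146 ≈ 1.2672e-6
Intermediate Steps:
X = -12252
d(w) = w + 2*w² (d(w) = (w² + w²) + w = 2*w² + w = w + 2*w²)
k = 801398 (k = 324622 + 488*(1 + 2*488) = 324622 + 488*(1 + 976) = 324622 + 488*977 = 324622 + 476776 = 801398)
1/(k + X) = 1/(801398 - 12252) = 1/789146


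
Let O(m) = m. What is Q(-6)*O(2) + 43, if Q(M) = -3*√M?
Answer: 43 - 6*I*√6 ≈ 43.0 - 14.697*I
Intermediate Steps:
Q(-6)*O(2) + 43 = -3*I*√6*2 + 43 = -6*I*√6 + 43 = 43 - 6*I*√6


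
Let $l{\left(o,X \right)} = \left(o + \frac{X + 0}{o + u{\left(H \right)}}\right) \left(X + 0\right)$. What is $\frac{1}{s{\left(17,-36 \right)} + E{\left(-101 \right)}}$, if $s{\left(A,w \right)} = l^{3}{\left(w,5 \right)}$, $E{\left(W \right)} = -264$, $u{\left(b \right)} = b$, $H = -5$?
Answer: $- \frac{68921}{406064150269} \approx -1.6973 \cdot 10^{-7}$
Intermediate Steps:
$l{\left(o,X \right)} = X \left(o + \frac{X}{-5 + o}\right)$ ($l{\left(o,X \right)} = \left(o + \frac{X + 0}{o - 5}\right) \left(X + 0\right) = \left(o + \frac{X}{-5 + o}\right) X = X \left(o + \frac{X}{-5 + o}\right)$)
$s{\left(A,w \right)} = \frac{125 \left(5 + w^{2} - 5 w\right)^{3}}{\left(-5 + w\right)^{3}}$ ($s{\left(A,w \right)} = \left(\frac{5 \left(5 + w^{2} - 5 w\right)}{-5 + w}\right)^{3} = \frac{125 \left(5 + w^{2} - 5 w\right)^{3}}{\left(-5 + w\right)^{3}}$)
$\frac{1}{s{\left(17,-36 \right)} + E{\left(-101 \right)}} = \frac{1}{\frac{125 \left(5 + \left(-36\right)^{2} - -180\right)^{3}}{\left(-5 - 36\right)^{3}} - 264} = \frac{1}{\frac{125 \left(5 + 1296 + 180\right)^{3}}{-68921} - 264} = \frac{1}{125 \left(- \frac{1}{68921}\right) 1481^{3} - 264} = \frac{1}{125 \left(- \frac{1}{68921}\right) 3248367641 - 264} = \frac{1}{- \frac{406045955125}{68921} - 264} = \frac{1}{- \frac{406064150269}{68921}} = - \frac{68921}{406064150269}$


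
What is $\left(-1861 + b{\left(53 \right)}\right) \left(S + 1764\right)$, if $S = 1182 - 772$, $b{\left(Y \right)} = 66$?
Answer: $-3902330$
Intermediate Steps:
$S = 410$
$\left(-1861 + b{\left(53 \right)}\right) \left(S + 1764\right) = \left(-1861 + 66\right) \left(410 + 1764\right) = \left(-1795\right) 2174 = -3902330$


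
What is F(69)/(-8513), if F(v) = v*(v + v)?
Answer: -9522/8513 ≈ -1.1185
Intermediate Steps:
F(v) = 2*v² (F(v) = v*(2*v) = 2*v²)
F(69)/(-8513) = (2*69²)/(-8513) = (2*4761)*(-1/8513) = 9522*(-1/8513) = -9522/8513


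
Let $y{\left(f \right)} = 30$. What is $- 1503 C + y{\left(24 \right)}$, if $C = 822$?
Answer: $-1235436$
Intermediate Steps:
$- 1503 C + y{\left(24 \right)} = \left(-1503\right) 822 + 30 = -1235466 + 30 = -1235436$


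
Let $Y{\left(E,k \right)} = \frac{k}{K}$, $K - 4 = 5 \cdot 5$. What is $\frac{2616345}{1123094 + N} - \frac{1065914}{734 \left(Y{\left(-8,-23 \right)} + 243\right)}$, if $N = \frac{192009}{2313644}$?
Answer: $- \frac{4911324666924089989}{1339655825410958672} \approx -3.6661$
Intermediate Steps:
$N = \frac{192009}{2313644}$ ($N = 192009 \cdot \frac{1}{2313644} = \frac{192009}{2313644} \approx 0.08299$)
$K = 29$ ($K = 4 + 5 \cdot 5 = 4 + 25 = 29$)
$Y{\left(E,k \right)} = \frac{k}{29}$
$\frac{2616345}{1123094 + N} - \frac{1065914}{734 \left(Y{\left(-8,-23 \right)} + 243\right)} = \frac{2616345}{1123094 + \frac{192009}{2313644}} - \frac{1065914}{734 \left(\frac{1}{29} \left(-23\right) + 243\right)} = \frac{2616345}{\frac{2598439886545}{2313644}} - \frac{1065914}{734 \left(- \frac{23}{29} + 243\right)} = 2616345 \cdot \frac{2313644}{2598439886545} - \frac{1065914}{734 \cdot \frac{7024}{29}} = \frac{1210658182236}{519687977309} - \frac{1065914}{\frac{5155616}{29}} = \frac{1210658182236}{519687977309} - \frac{15455753}{2577808} = - \frac{4911324666924089989}{1339655825410958672}$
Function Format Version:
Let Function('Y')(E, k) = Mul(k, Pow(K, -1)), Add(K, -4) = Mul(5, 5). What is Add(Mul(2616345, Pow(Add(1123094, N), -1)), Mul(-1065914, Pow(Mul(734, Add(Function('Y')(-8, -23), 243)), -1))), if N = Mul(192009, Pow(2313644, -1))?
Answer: Rational(-4911324666924089989, 1339655825410958672) ≈ -3.6661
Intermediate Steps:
N = Rational(192009, 2313644) (N = Mul(192009, Rational(1, 2313644)) = Rational(192009, 2313644) ≈ 0.082990)
K = 29 (K = Add(4, Mul(5, 5)) = Add(4, 25) = 29)
Function('Y')(E, k) = Mul(Rational(1, 29), k) (Function('Y')(E, k) = Mul(k, Pow(29, -1)) = Mul(k, Rational(1, 29)) = Mul(Rational(1, 29), k))
Add(Mul(2616345, Pow(Add(1123094, N), -1)), Mul(-1065914, Pow(Mul(734, Add(Function('Y')(-8, -23), 243)), -1))) = Add(Mul(2616345, Pow(Add(1123094, Rational(192009, 2313644)), -1)), Mul(-1065914, Pow(Mul(734, Add(Mul(Rational(1, 29), -23), 243)), -1))) = Add(Mul(2616345, Pow(Rational(2598439886545, 2313644), -1)), Mul(-1065914, Pow(Mul(734, Add(Rational(-23, 29), 243)), -1))) = Add(Mul(2616345, Rational(2313644, 2598439886545)), Mul(-1065914, Pow(Mul(734, Rational(7024, 29)), -1))) = Add(Rational(1210658182236, 519687977309), Mul(-1065914, Pow(Rational(5155616, 29), -1))) = Add(Rational(1210658182236, 519687977309), Mul(-1065914, Rational(29, 5155616))) = Add(Rational(1210658182236, 519687977309), Rational(-15455753, 2577808)) = Rational(-4911324666924089989, 1339655825410958672)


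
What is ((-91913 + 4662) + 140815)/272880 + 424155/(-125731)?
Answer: -27252190279/8577368820 ≈ -3.1772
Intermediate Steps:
((-91913 + 4662) + 140815)/272880 + 424155/(-125731) = (-87251 + 140815)*(1/272880) + 424155*(-1/125731) = 53564*(1/272880) - 424155/125731 = 13391/68220 - 424155/125731 = -27252190279/8577368820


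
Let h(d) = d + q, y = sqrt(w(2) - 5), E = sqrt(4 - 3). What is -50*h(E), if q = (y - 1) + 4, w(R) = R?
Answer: -200 - 50*I*sqrt(3) ≈ -200.0 - 86.603*I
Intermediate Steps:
E = 1 (E = sqrt(1) = 1)
y = I*sqrt(3) (y = sqrt(2 - 5) = sqrt(-3) = I*sqrt(3) ≈ 1.732*I)
q = 3 + I*sqrt(3) (q = (I*sqrt(3) - 1) + 4 = (-1 + I*sqrt(3)) + 4 = 3 + I*sqrt(3) ≈ 3.0 + 1.732*I)
h(d) = 3 + d + I*sqrt(3) (h(d) = d + (3 + I*sqrt(3)) = 3 + d + I*sqrt(3))
-50*h(E) = -50*(3 + 1 + I*sqrt(3)) = -50*(4 + I*sqrt(3)) = -200 - 50*I*sqrt(3)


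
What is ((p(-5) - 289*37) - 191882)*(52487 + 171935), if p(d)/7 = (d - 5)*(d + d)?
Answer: -45305191250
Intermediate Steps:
p(d) = 14*d*(-5 + d) (p(d) = 7*((d - 5)*(d + d)) = 7*((-5 + d)*(2*d)) = 7*(2*d*(-5 + d)) = 14*d*(-5 + d))
((p(-5) - 289*37) - 191882)*(52487 + 171935) = ((14*(-5)*(-5 - 5) - 289*37) - 191882)*(52487 + 171935) = ((14*(-5)*(-10) - 10693) - 191882)*224422 = ((700 - 10693) - 191882)*224422 = (-9993 - 191882)*224422 = -201875*224422 = -45305191250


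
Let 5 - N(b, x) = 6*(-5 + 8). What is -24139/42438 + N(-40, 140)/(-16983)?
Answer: -136466981/240241518 ≈ -0.56804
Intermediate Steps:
N(b, x) = -13 (N(b, x) = 5 - 6*(-5 + 8) = 5 - 6*3 = 5 - 1*18 = 5 - 18 = -13)
-24139/42438 + N(-40, 140)/(-16983) = -24139/42438 - 13/(-16983) = -24139*1/42438 - 13*(-1/16983) = -24139/42438 + 13/16983 = -136466981/240241518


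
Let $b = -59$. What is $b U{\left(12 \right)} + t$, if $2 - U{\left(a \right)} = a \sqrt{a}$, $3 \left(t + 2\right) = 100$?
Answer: $- \frac{260}{3} + 1416 \sqrt{3} \approx 2365.9$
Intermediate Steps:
$t = \frac{94}{3}$ ($t = -2 + \frac{1}{3} \cdot 100 = -2 + \frac{100}{3} = \frac{94}{3} \approx 31.333$)
$U{\left(a \right)} = 2 - a^{\frac{3}{2}}$ ($U{\left(a \right)} = 2 - a \sqrt{a} = 2 - a^{\frac{3}{2}}$)
$b U{\left(12 \right)} + t = - 59 \left(2 - 12^{\frac{3}{2}}\right) + \frac{94}{3} = - 59 \left(2 - 24 \sqrt{3}\right) + \frac{94}{3} = \left(-118 + 1416 \sqrt{3}\right) + \frac{94}{3} = - \frac{260}{3} + 1416 \sqrt{3}$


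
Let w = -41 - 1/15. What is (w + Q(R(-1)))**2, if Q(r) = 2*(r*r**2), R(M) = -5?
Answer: 19061956/225 ≈ 84720.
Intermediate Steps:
w = -616/15 (w = -41 - 1*1/15 = -41 - 1/15 = -616/15 ≈ -41.067)
Q(r) = 2*r**3
(w + Q(R(-1)))**2 = (-616/15 + 2*(-5)**3)**2 = (-616/15 + 2*(-125))**2 = (-616/15 - 250)**2 = (-4366/15)**2 = 19061956/225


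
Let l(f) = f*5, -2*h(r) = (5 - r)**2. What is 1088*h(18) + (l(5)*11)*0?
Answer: -91936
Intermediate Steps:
h(r) = -(5 - r)**2/2
l(f) = 5*f
1088*h(18) + (l(5)*11)*0 = 1088*(-(-5 + 18)**2/2) + ((5*5)*11)*0 = 1088*(-1/2*13**2) + (25*11)*0 = 1088*(-1/2*169) + 275*0 = 1088*(-169/2) + 0 = -91936 + 0 = -91936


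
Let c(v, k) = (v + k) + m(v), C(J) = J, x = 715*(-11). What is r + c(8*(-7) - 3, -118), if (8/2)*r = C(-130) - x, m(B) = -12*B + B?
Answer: 9623/4 ≈ 2405.8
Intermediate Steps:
x = -7865
m(B) = -11*B
c(v, k) = k - 10*v (c(v, k) = (v + k) - 11*v = (k + v) - 11*v = k - 10*v)
r = 7735/4 (r = (-130 - 1*(-7865))/4 = (-130 + 7865)/4 = (¼)*7735 = 7735/4 ≈ 1933.8)
r + c(8*(-7) - 3, -118) = 7735/4 + (-118 - 10*(8*(-7) - 3)) = 7735/4 + (-118 - 10*(-56 - 3)) = 7735/4 + (-118 - 10*(-59)) = 7735/4 + (-118 + 590) = 7735/4 + 472 = 9623/4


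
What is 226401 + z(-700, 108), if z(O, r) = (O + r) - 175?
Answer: 225634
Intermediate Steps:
z(O, r) = -175 + O + r
226401 + z(-700, 108) = 226401 + (-175 - 700 + 108) = 226401 - 767 = 225634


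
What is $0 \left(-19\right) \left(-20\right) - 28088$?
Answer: $-28088$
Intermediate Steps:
$0 \left(-19\right) \left(-20\right) - 28088 = 0 \left(-20\right) - 28088 = 0 - 28088 = -28088$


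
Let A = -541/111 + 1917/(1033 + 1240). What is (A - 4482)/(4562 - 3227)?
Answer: -1131838952/336824505 ≈ -3.3603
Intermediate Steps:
A = -1016906/252303 (A = -541*1/111 + 1917/2273 = -541/111 + 1917*(1/2273) = -541/111 + 1917/2273 = -1016906/252303 ≈ -4.0305)
(A - 4482)/(4562 - 3227) = (-1016906/252303 - 4482)/(4562 - 3227) = -1131838952/252303/1335 = -1131838952/252303*1/1335 = -1131838952/336824505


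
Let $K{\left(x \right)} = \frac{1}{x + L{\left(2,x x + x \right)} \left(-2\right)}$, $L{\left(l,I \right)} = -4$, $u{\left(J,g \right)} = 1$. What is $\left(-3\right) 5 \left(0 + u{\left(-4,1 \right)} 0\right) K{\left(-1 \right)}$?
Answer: $0$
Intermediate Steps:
$K{\left(x \right)} = \frac{1}{8 + x}$ ($K{\left(x \right)} = \frac{1}{x - -8} = \frac{1}{x + 8} = \frac{1}{8 + x}$)
$\left(-3\right) 5 \left(0 + u{\left(-4,1 \right)} 0\right) K{\left(-1 \right)} = \frac{\left(-3\right) 5 \left(0 + 1 \cdot 0\right)}{8 - 1} = \frac{\left(-15\right) \left(0 + 0\right)}{7} = \left(-15\right) 0 \cdot \frac{1}{7} = 0 \cdot \frac{1}{7} = 0$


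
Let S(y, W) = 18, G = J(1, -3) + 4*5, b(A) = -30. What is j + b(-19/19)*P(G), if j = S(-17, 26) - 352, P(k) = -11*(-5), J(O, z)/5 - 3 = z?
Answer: -1984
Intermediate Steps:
J(O, z) = 15 + 5*z
G = 20 (G = (15 + 5*(-3)) + 4*5 = (15 - 15) + 20 = 0 + 20 = 20)
P(k) = 55
j = -334 (j = 18 - 352 = -334)
j + b(-19/19)*P(G) = -334 - 30*55 = -334 - 1650 = -1984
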